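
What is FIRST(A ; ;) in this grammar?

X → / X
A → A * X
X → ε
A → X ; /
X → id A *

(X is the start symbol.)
{ '/', ';', 'id' }

FIRST sets of the non-terminals involved (from the grammar, by fixed-point iteration):
  FIRST(A) = { '/', ';', 'id' }

To compute FIRST(A ; ;), process the symbols left to right:
Symbol A is a non-terminal. Add FIRST(A) \ {ε} = { '/', ';', 'id' }
A is not nullable (ε ∉ FIRST(A)), so stop here.
FIRST(A ; ;) = { '/', ';', 'id' }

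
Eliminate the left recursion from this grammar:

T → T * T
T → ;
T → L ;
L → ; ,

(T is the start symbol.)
T → ; T'
T → L ; T'
T' → * T T'
T' → ε
L → ; ,

T is directly left-recursive. The standard transformation for
  A → A α₁ | ... | A α_m | β₁ | ... | β_n
is
  A  → β₁ A' | ... | β_n A'
  A' → α₁ A' | ... | α_m A' | ε

T → ; becomes T → ; T'
T → L ; becomes T → L ; T'
T → T * T becomes T' → * T T'
Add T' → ε

Productions for other non-terminals are unchanged:
  L → ; ,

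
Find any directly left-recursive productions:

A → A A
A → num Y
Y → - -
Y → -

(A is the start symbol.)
Direct left recursion occurs when N → N α for some non-terminal N (the right-hand side begins with the left-hand side itself).

A → A A: LEFT RECURSIVE (starts with A)
A → num Y: starts with num
Y → - -: starts with '-'
Y → -: starts with '-'

The grammar has direct left recursion on: A.

Answer: Yes, A is left-recursive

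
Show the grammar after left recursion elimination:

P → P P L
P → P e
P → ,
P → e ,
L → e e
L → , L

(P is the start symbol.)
P is directly left-recursive. The standard transformation for
  A → A α₁ | ... | A α_m | β₁ | ... | β_n
is
  A  → β₁ A' | ... | β_n A'
  A' → α₁ A' | ... | α_m A' | ε

P → , becomes P → , P'
P → e , becomes P → e , P'
P → P P L becomes P' → P L P'
P → P e becomes P' → e P'
Add P' → ε

Productions for other non-terminals are unchanged:
  L → e e
  L → , L

Resulting grammar:
P → , P'
P → e , P'
P' → P L P'
P' → e P'
P' → ε
L → e e
L → , L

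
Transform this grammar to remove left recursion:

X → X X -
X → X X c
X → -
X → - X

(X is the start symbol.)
X → - X'
X → - X X'
X' → X - X'
X' → X c X'
X' → ε

X is directly left-recursive. The standard transformation for
  A → A α₁ | ... | A α_m | β₁ | ... | β_n
is
  A  → β₁ A' | ... | β_n A'
  A' → α₁ A' | ... | α_m A' | ε

X → - becomes X → - X'
X → - X becomes X → - X X'
X → X X - becomes X' → X - X'
X → X X c becomes X' → X c X'
Add X' → ε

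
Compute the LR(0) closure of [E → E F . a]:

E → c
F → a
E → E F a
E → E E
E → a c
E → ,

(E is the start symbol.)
Start with: [E → E F . a]
The dot precedes the terminal a, so nothing is added.

CLOSURE = { [E → E F . a] }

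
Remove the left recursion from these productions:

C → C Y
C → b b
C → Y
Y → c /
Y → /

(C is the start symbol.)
C → b b C'
C → Y C'
C' → Y C'
C' → ε
Y → c /
Y → /

C is directly left-recursive. The standard transformation for
  A → A α₁ | ... | A α_m | β₁ | ... | β_n
is
  A  → β₁ A' | ... | β_n A'
  A' → α₁ A' | ... | α_m A' | ε

C → b b becomes C → b b C'
C → Y becomes C → Y C'
C → C Y becomes C' → Y C'
Add C' → ε

Productions for other non-terminals are unchanged:
  Y → c /
  Y → /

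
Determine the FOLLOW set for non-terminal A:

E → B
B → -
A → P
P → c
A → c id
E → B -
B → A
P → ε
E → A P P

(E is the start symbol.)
In B → A: A is at the end, add FOLLOW(B)
In E → A P P: A is followed by P P, add FIRST(P P) \ {ε} = { 'c' }
  P P is nullable, so also add FOLLOW(E)

The FOLLOW sets referred to above (computed the same way, to a fixed point):
  FOLLOW(B) = { $, '-' }
  FOLLOW(E) = { $ }

Taking the union: FOLLOW(A) = { $, '-', 'c' }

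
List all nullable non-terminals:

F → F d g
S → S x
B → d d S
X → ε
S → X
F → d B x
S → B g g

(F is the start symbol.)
ε-productions: X → ε
So X is immediately nullable.
S → X: every symbol on the right is nullable, so S is nullable too.
No further non-terminal can be added: every production for the remaining non-terminals contains a terminal or a non-nullable non-terminal.
Nullable = { 'S', 'X' }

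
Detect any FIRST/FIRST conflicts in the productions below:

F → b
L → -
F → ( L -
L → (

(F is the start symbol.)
A FIRST/FIRST conflict occurs when two productions N → α and N → β for the same non-terminal have FIRST(α) ∩ FIRST(β) ≠ ∅ (with ε ∈ FIRST of a nullable right-hand side, so two nullable alternatives also conflict).

Productions for F:
  F → b: FIRST = { 'b' }
  F → ( L -: FIRST = { '(' }
Productions for L:
  L → -: FIRST = { '-' }
  L → (: FIRST = { '(' }

All alternatives of each non-terminal have pairwise disjoint FIRST sets.

Answer: No FIRST/FIRST conflicts.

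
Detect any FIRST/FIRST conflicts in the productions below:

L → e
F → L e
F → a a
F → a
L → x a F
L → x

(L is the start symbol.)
FIRST sets of the non-terminals at (or reachable through a nullable prefix from) the front of some alternative:
  FIRST(L) = { 'e', 'x' }

Productions for L:
  L → e: FIRST = { 'e' }
  L → x a F: FIRST = { 'x' }
  L → x: FIRST = { 'x' }
Productions for F:
  F → L e: FIRST = { 'e', 'x' }
  F → a a: FIRST = { 'a' }
  F → a: FIRST = { 'a' }

Conflict for L: L → x a F and L → x
  Overlap: { 'x' }
Conflict for F: F → a a and F → a
  Overlap: { 'a' }

Answer: Yes. L → x a F / L → x on { 'x' }; F → a a / F → a on { 'a' }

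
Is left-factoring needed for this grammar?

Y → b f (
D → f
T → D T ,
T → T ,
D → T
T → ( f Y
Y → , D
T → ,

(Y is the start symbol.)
Left-factoring is needed when two productions for the same non-terminal
share a common prefix on the right-hand side.

Productions for Y:
  Y → b f (
  Y → , D
Productions for D:
  D → f
  D → T
Productions for T:
  T → D T ,
  T → T ,
  T → ( f Y
  T → ,

No common prefixes found.

Answer: No, left-factoring is not needed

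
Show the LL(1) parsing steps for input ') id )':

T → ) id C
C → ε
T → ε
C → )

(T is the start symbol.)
LL(1) parsing maintains a stack (initially the start symbol over $) and the input. At each step: if the stack top is a terminal, match it against the current input token; if it is a non-terminal N, replace it with the RHS of M[N, lookahead] (the unique production whose predict set contains the lookahead).

Stack is shown with the top on the left.

Stack     Input     Action
--------------------------
T $       ) id ) $  output T → ) id C
) id C $  ) id ) $  match ')'
id C $    id ) $    match 'id'
C $       ) $       output C → )
) $       ) $       match ')'
$         $         accept

The string is accepted.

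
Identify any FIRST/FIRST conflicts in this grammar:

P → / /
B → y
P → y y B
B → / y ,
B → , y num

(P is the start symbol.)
No FIRST/FIRST conflicts.

A FIRST/FIRST conflict occurs when two productions N → α and N → β for the same non-terminal have FIRST(α) ∩ FIRST(β) ≠ ∅ (with ε ∈ FIRST of a nullable right-hand side, so two nullable alternatives also conflict).

Productions for P:
  P → / /: FIRST = { '/' }
  P → y y B: FIRST = { 'y' }
Productions for B:
  B → y: FIRST = { 'y' }
  B → / y ,: FIRST = { '/' }
  B → , y num: FIRST = { ',' }

All alternatives of each non-terminal have pairwise disjoint FIRST sets.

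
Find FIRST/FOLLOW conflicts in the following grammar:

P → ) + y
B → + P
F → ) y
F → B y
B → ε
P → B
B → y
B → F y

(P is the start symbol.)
A FIRST/FOLLOW conflict occurs when a non-terminal N has a nullable alternative N → β (β ⇒* ε) and another alternative N → α with FIRST(α) ∩ FOLLOW(N) ≠ ∅: on such a lookahead the parser cannot decide between expanding α and letting N vanish via β.

Nullable non-terminals: B, P.
FIRST sets used below: FIRST(F) = { ')', '+', 'y' }, FIRST(B) = { ')', '+', 'y', ε }

B: nullable alternative(s) B → ε; FOLLOW(B) = { $, 'y' }
  B → + P: FIRST \ {ε} = { '+' } — disjoint from FOLLOW(B)
  B → ε: FIRST \ {ε} = { } — this is the only nullable alternative, skip
  B → y: FIRST \ {ε} = { 'y' } — overlaps FOLLOW(B) on { 'y' }: CONFLICT
  B → F y: FIRST \ {ε} = { ')', '+', 'y' } — overlaps FOLLOW(B) on { 'y' }: CONFLICT

P: nullable alternative(s) P → B; FOLLOW(P) = { $, 'y' }
  P → ) + y: FIRST \ {ε} = { ')' } — disjoint from FOLLOW(P)
  P → B: FIRST \ {ε} = { ')', '+', 'y' } — this is the only nullable alternative, skip

F has no nullable alternative, so no FIRST/FOLLOW check is needed there.

So the grammar has 2 FIRST/FOLLOW conflicts (marked CONFLICT above).

Answer: Yes. B → y with FOLLOW(B) on { 'y' }; B → F y with FOLLOW(B) on { 'y' }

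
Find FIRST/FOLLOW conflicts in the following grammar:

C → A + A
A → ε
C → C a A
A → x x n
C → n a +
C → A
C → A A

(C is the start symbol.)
A FIRST/FOLLOW conflict occurs when a non-terminal N has a nullable alternative N → β (β ⇒* ε) and another alternative N → α with FIRST(α) ∩ FOLLOW(N) ≠ ∅: on such a lookahead the parser cannot decide between expanding α and letting N vanish via β.

Nullable non-terminals: A, C.
FIRST sets used below: FIRST(A) = { 'x', ε }, FIRST(C) = { '+', 'a', 'n', 'x', ε }

A: nullable alternative(s) A → ε; FOLLOW(A) = { $, '+', 'a', 'x' }
  A → ε: FIRST \ {ε} = { } — this is the only nullable alternative, skip
  A → x x n: FIRST \ {ε} = { 'x' } — overlaps FOLLOW(A) on { 'x' }: CONFLICT

C: nullable alternative(s) C → A, C → A A; FOLLOW(C) = { $, 'a' }
  C → A + A: FIRST \ {ε} = { '+', 'x' } — disjoint from FOLLOW(C)
  C → C a A: FIRST \ {ε} = { '+', 'a', 'n', 'x' } — overlaps FOLLOW(C) on { 'a' }: CONFLICT
  C → n a +: FIRST \ {ε} = { 'n' } — disjoint from FOLLOW(C)
  C → A: FIRST \ {ε} = { 'x' } — disjoint from FOLLOW(C)
  C → A A: FIRST \ {ε} = { 'x' } — disjoint from FOLLOW(C)

So the grammar has 2 FIRST/FOLLOW conflicts (marked CONFLICT above).

Answer: Yes. C → C a A with FOLLOW(C) on { 'a' }; A → x x n with FOLLOW(A) on { 'x' }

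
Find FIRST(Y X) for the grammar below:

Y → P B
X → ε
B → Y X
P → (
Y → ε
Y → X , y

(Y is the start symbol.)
FIRST sets of the non-terminals involved (from the grammar, by fixed-point iteration):
  FIRST(Y) = { '(', ',', ε }
  FIRST(X) = { ε }

To compute FIRST(Y X), process the symbols left to right:
Symbol Y is a non-terminal. Add FIRST(Y) \ {ε} = { '(', ',' }
Y is nullable (ε ∈ FIRST(Y)), continue to the next symbol.
Symbol X is a non-terminal. Add FIRST(X) \ {ε} = { }
X is nullable (ε ∈ FIRST(X)), continue to the next symbol.
All symbols are nullable, so ε is in the result.
FIRST(Y X) = { '(', ',', ε }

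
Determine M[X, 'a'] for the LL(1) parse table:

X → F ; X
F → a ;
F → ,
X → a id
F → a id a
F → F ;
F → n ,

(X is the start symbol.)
X → F ; X, X → a id

To find M[X, 'a'], we find productions for X where 'a' is in the predict set (PREDICT(N → α) = (FIRST(α) \ {ε}) ∪ (FOLLOW(N) if α ⇒* ε)).

Relevant sets:
  FIRST(F) = { ',', 'a', 'n' }

X → F ; X: PREDICT = { ',', 'a', 'n' }
  'a' is in predict set, so this production goes in M[X, 'a']
X → a id: PREDICT = { 'a' }
  'a' is in predict set, so this production goes in M[X, 'a']

M[X, 'a'] = X → F ; X, X → a id  (a multiply-defined cell — the grammar is not LL(1))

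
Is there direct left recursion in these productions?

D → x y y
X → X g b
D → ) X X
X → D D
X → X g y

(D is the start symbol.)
Yes, X is left-recursive

Direct left recursion occurs when N → N α for some non-terminal N (the right-hand side begins with the left-hand side itself).

D → x y y: starts with x
X → X g b: LEFT RECURSIVE (starts with X)
D → ) X X: starts with ')'
X → D D: starts with D
X → X g y: LEFT RECURSIVE (starts with X)

The grammar has direct left recursion on: X.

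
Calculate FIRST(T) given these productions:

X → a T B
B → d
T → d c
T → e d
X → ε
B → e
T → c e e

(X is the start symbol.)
{ 'c', 'd', 'e' }

To compute FIRST(T), examine every production with T on the left-hand side, reading each right-hand side left to right until a non-nullable symbol is reached.

From T → d c:
  - d is a terminal: add 'd' and stop
From T → e d:
  - e is a terminal: add 'e' and stop
From T → c e e:
  - c is a terminal: add 'c' and stop

Collecting: FIRST(T) = { 'c', 'd', 'e' }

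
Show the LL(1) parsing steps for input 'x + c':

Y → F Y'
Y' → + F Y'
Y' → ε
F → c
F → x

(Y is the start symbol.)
LL(1) parsing maintains a stack (initially the start symbol over $) and the input. At each step: if the stack top is a terminal, match it against the current input token; if it is a non-terminal N, replace it with the RHS of M[N, lookahead] (the unique production whose predict set contains the lookahead).

Stack is shown with the top on the left.

Stack     Input    Action
-------------------------
Y $       x + c $  output Y → F Y'
F Y' $    x + c $  output F → x
x Y' $    x + c $  match 'x'
Y' $      + c $    output Y' → + F Y'
+ F Y' $  + c $    match '+'
F Y' $    c $      output F → c
c Y' $    c $      match 'c'
Y' $      $        output Y' → ε
$         $        accept

The string is accepted.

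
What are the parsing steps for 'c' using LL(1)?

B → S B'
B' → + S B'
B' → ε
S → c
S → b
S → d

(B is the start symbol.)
LL(1) parsing maintains a stack (initially the start symbol over $) and the input. At each step: if the stack top is a terminal, match it against the current input token; if it is a non-terminal N, replace it with the RHS of M[N, lookahead] (the unique production whose predict set contains the lookahead).

Stack is shown with the top on the left.

Stack   Input  Action
---------------------
B $     c $    output B → S B'
S B' $  c $    output S → c
c B' $  c $    match 'c'
B' $    $      output B' → ε
$       $      accept

The string is accepted.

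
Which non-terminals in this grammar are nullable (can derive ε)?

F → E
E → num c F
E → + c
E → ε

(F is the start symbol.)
ε-productions: E → ε
So E is immediately nullable.
F → E: every symbol on the right is nullable, so F is nullable too.
Every non-terminal is now nullable.
Nullable = { 'E', 'F' }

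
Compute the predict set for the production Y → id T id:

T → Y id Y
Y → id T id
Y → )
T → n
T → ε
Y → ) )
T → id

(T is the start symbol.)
PREDICT(Y → id T id) = (FIRST(RHS) \ {ε}) ∪ (FOLLOW(Y) if ε ∈ FIRST(RHS), i.e. RHS ⇒* ε)
FIRST(id T id) = { 'id' }
ε ∉ FIRST(id T id), so FOLLOW(Y) is not added.
PREDICT(Y → id T id) = { 'id' }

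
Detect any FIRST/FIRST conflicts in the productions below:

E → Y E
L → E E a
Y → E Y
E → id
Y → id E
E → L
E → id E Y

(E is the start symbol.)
A FIRST/FIRST conflict occurs when two productions N → α and N → β for the same non-terminal have FIRST(α) ∩ FIRST(β) ≠ ∅ (with ε ∈ FIRST of a nullable right-hand side, so two nullable alternatives also conflict).

FIRST sets of the non-terminals at (or reachable through a nullable prefix from) the front of some alternative:
  FIRST(Y) = { 'id' }
  FIRST(L) = { 'id' }
  FIRST(E) = { 'id' }

Productions for E:
  E → Y E: FIRST = { 'id' }
  E → id: FIRST = { 'id' }
  E → L: FIRST = { 'id' }
  E → id E Y: FIRST = { 'id' }
Productions for Y:
  Y → E Y: FIRST = { 'id' }
  Y → id E: FIRST = { 'id' }
L has only one production, so no FIRST/FIRST conflict is possible there.

Conflict for E: E → Y E and E → id
  Overlap: { 'id' }
Conflict for E: E → Y E and E → L
  Overlap: { 'id' }
Conflict for E: E → Y E and E → id E Y
  Overlap: { 'id' }
Conflict for E: E → id and E → L
  Overlap: { 'id' }
Conflict for E: E → id and E → id E Y
  Overlap: { 'id' }
Conflict for E: E → L and E → id E Y
  Overlap: { 'id' }
Conflict for Y: Y → E Y and Y → id E
  Overlap: { 'id' }

Answer: Yes. E → Y E / E → id on { 'id' }; E → Y E / E → L on { 'id' }; E → Y E / E → id E Y on { 'id' }; E → id / E → L on { 'id' }; E → id / E → id E Y on { 'id' }; E → L / E → id E Y on { 'id' }; Y → E Y / Y → id E on { 'id' }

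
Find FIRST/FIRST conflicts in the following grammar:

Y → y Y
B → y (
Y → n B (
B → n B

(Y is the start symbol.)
Productions for Y:
  Y → y Y: FIRST = { 'y' }
  Y → n B (: FIRST = { 'n' }
Productions for B:
  B → y (: FIRST = { 'y' }
  B → n B: FIRST = { 'n' }

All alternatives of each non-terminal have pairwise disjoint FIRST sets.

Answer: No FIRST/FIRST conflicts.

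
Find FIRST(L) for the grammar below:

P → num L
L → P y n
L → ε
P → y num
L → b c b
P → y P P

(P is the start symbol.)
{ 'b', 'num', 'y', ε }

FIRST sets of the other non-terminals involved (by the same procedure, iterated to a fixed point):
  FIRST(P) = { 'num', 'y' }

From L → P y n:
  - P is a non-terminal: add FIRST(P) \ {ε} = { 'num', 'y' }
    P is not nullable, so stop
From L → ε:
  - ε-production, so ε ∈ FIRST(L)
From L → b c b:
  - b is a terminal: add 'b' and stop

Collecting: FIRST(L) = { 'b', 'num', 'y', ε }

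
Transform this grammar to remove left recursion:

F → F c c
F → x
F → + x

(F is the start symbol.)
F → x F'
F → + x F'
F' → c c F'
F' → ε

F is directly left-recursive. The standard transformation for
  A → A α₁ | ... | A α_m | β₁ | ... | β_n
is
  A  → β₁ A' | ... | β_n A'
  A' → α₁ A' | ... | α_m A' | ε

F → x becomes F → x F'
F → + x becomes F → + x F'
F → F c c becomes F' → c c F'
Add F' → ε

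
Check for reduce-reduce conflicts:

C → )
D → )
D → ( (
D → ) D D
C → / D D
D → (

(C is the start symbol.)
Augment with C' → C and build the canonical LR(0) collection (I0 = CLOSURE({[C' → . C]}), then GOTO on every symbol after a dot until no new states appear). It has 11 states:
  I0: { [C → . )], [C → . / D D], [C' → . C] }  — shift
  I1: { [C → ) .] }  — reduce
  I2: { [C → / . D D], [D → . ( (], [D → . (], [D → . ) D D], [D → . )] }  — shift
  I3: { [C' → C .] }  — accept
  I4: { [D → ( . (], [D → ( .] }  — shift, reduce
  I5: { [D → ) . D D], [D → ) .], [D → . ( (], [D → . (], [D → . ) D D], [D → . )] }  — shift, reduce
  I6: { [C → / D . D], [D → . ( (], [D → . (], [D → . ) D D], [D → . )] }  — shift
  I7: { [C → / D D .] }  — reduce
  I8: { [D → ) D . D], [D → . ( (], [D → . (], [D → . ) D D], [D → . )] }  — shift
  I9: { [D → ) D D .] }  — reduce
  I10: { [D → ( ( .] }  — reduce

No state contains more than one complete item.

Answer: No reduce-reduce conflicts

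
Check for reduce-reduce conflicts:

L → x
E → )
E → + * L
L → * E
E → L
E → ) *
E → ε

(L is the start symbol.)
A reduce-reduce conflict occurs when an LR(0) state has two complete items [A → α .] and [B → β .] — both call for a reduction, and with no lookahead the parser cannot choose between them.

Augment with L' → L and build the canonical LR(0) collection (I0 = CLOSURE({[L' → . L]}), then GOTO on every symbol after a dot until no new states appear). It has 11 states:
  I0: { [L → . * E], [L → . x], [L' → . L] }  — shift
  I1: { [E → . ) *], [E → . )], [E → . + * L], [E → . L], [E → .], [L → * . E], [L → . * E], [L → . x] }  — shift, reduce
  I2: { [L' → L .] }  — accept
  I3: { [L → x .] }  — reduce
  I4: { [E → ) . *], [E → ) .] }  — shift, reduce
  I5: { [E → + . * L] }  — shift
  I6: { [L → * E .] }  — reduce
  I7: { [E → L .] }  — reduce
  I8: { [E → + * . L], [L → . * E], [L → . x] }  — shift
  I9: { [E → + * L .] }  — reduce
  I10: { [E → ) * .] }  — reduce

No state contains more than one complete item.

Answer: No reduce-reduce conflicts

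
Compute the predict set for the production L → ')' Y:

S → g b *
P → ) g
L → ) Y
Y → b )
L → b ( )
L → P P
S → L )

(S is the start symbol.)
{ ')' }

PREDICT(L → ')' Y) = (FIRST(RHS) \ {ε}) ∪ (FOLLOW(L) if ε ∈ FIRST(RHS), i.e. RHS ⇒* ε)
FIRST(')' Y) = { ')' }
ε ∉ FIRST(')' Y), so FOLLOW(L) is not added.
PREDICT(L → ')' Y) = { ')' }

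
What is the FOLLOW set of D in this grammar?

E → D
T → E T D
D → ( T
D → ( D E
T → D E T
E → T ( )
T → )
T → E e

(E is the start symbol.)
To compute FOLLOW(D), find every occurrence of D on a right-hand side N → α D β: add FIRST(β) \ {ε}, and if β is empty or nullable also add FOLLOW(N). Iterate to a fixed point.

In E → D: D is at the end, add FOLLOW(E)
In T → E T D: D is at the end, add FOLLOW(T)
In D → ( D E: D is followed by E, add FIRST(E) \ {ε} = { '(', ')' }
In T → D E T: D is followed by E T, add FIRST(E T) \ {ε} = { '(', ')' }

The FOLLOW sets referred to above (computed the same way, to a fixed point):
  FOLLOW(E) = { $, '(', ')', 'e' }
  FOLLOW(T) = { $, '(', ')', 'e' }

Taking the union: FOLLOW(D) = { $, '(', ')', 'e' }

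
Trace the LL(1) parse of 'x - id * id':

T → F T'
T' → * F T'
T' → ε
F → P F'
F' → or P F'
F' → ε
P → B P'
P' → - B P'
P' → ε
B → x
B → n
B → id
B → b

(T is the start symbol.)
Stack is shown with the top on the left.

Stack           Input          Action
-------------------------------------
T $             x - id * id $  output T → F T'
F T' $          x - id * id $  output F → P F'
P F' T' $       x - id * id $  output P → B P'
B P' F' T' $    x - id * id $  output B → x
x P' F' T' $    x - id * id $  match 'x'
P' F' T' $      - id * id $    output P' → - B P'
- B P' F' T' $  - id * id $    match '-'
B P' F' T' $    id * id $      output B → id
id P' F' T' $   id * id $      match 'id'
P' F' T' $      * id $         output P' → ε
F' T' $         * id $         output F' → ε
T' $            * id $         output T' → * F T'
* F T' $        * id $         match '*'
F T' $          id $           output F → P F'
P F' T' $       id $           output P → B P'
B P' F' T' $    id $           output B → id
id P' F' T' $   id $           match 'id'
P' F' T' $      $              output P' → ε
F' T' $         $              output F' → ε
T' $            $              output T' → ε
$               $              accept

The string is accepted.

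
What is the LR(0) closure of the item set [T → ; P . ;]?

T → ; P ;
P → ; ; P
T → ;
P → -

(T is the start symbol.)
{ [T → ; P . ;] }

Start with: [T → ; P . ;]
The dot precedes the terminal ';', so nothing is added.

CLOSURE = { [T → ; P . ;] }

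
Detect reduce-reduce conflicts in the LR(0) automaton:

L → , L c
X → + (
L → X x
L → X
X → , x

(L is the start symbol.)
No reduce-reduce conflicts

Augment with L' → L and build the canonical LR(0) collection (I0 = CLOSURE({[L' → . L]}), then GOTO on every symbol after a dot until no new states appear). It has 10 states:
  I0: { [L → . , L c], [L → . X x], [L → . X], [L' → . L], [X → . + (], [X → . , x] }  — shift
  I1: { [X → + . (] }  — shift
  I2: { [L → , . L c], [L → . , L c], [L → . X x], [L → . X], [X → , . x], [X → . + (], [X → . , x] }  — shift
  I3: { [L' → L .] }  — accept
  I4: { [L → X . x], [L → X .] }  — shift, reduce
  I5: { [L → X x .] }  — reduce
  I6: { [L → , L . c] }  — shift
  I7: { [X → , x .] }  — reduce
  I8: { [L → , L c .] }  — reduce
  I9: { [X → + ( .] }  — reduce

No state contains more than one complete item.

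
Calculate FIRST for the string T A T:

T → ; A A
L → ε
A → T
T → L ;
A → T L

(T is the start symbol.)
{ ';' }

FIRST sets of the non-terminals involved (from the grammar, by fixed-point iteration):
  FIRST(T) = { ';' }

To compute FIRST(T A T), process the symbols left to right:
Symbol T is a non-terminal. Add FIRST(T) \ {ε} = { ';' }
T is not nullable (ε ∉ FIRST(T)), so stop here.
FIRST(T A T) = { ';' }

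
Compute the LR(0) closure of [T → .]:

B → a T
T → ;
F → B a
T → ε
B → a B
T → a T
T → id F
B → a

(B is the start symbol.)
{ [T → .] }

Start with: [T → .]
The dot is at the end, so nothing is added.

CLOSURE = { [T → .] }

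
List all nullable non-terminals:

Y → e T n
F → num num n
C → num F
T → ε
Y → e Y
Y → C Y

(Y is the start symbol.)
A non-terminal is nullable if it can derive ε (the empty string): either it has an ε-production, or it has a production whose right-hand side consists entirely of nullable non-terminals.

ε-productions: T → ε
So T is immediately nullable.
No further non-terminal can be added: every production for the remaining non-terminals contains a terminal or a non-nullable non-terminal.
Nullable = { 'T' }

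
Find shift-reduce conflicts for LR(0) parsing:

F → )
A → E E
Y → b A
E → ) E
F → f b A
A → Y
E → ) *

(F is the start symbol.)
No shift-reduce conflicts

A shift-reduce conflict occurs when an LR(0) state has both:
  - a complete (reduce) item [A → α .] (dot at the end), and
  - a shift item [B → β . c γ] (dot before a terminal).

Augment with F' → F and build the canonical LR(0) collection (I0 = CLOSURE({[F' → . F]}), then GOTO on every symbol after a dot until no new states appear). It has 14 states:
  I0: { [F → . )], [F → . f b A], [F' → . F] }  — shift
  I1: { [F → ) .] }  — reduce
  I2: { [F' → F .] }  — accept
  I3: { [F → f . b A] }  — shift
  I4: { [A → . E E], [A → . Y], [E → . ) *], [E → . ) E], [F → f b . A], [Y → . b A] }  — shift
  I5: { [E → ) . *], [E → ) . E], [E → . ) *], [E → . ) E] }  — shift
  I6: { [F → f b A .] }  — reduce
  I7: { [A → E . E], [E → . ) *], [E → . ) E] }  — shift
  I8: { [A → Y .] }  — reduce
  I9: { [A → . E E], [A → . Y], [E → . ) *], [E → . ) E], [Y → . b A], [Y → b . A] }  — shift
  I10: { [Y → b A .] }  — reduce
  I11: { [A → E E .] }  — reduce
  I12: { [E → ) * .] }  — reduce
  I13: { [E → ) E .] }  — reduce

No state contains both a complete item and a shift item.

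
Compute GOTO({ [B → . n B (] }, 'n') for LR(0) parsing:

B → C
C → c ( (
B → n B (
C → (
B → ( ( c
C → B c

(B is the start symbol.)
{ [B → . ( ( c], [B → . C], [B → . n B (], [B → n . B (], [C → . (], [C → . B c], [C → . c ( (] }

GOTO(I, 'n') = CLOSURE({ [A → αX.β] : [A → α.Xβ] ∈ I, X = 'n' })

Items with dot before 'n', with the dot advanced:
  [B → . n B (] → [B → n . B (]
Closure of the advanced items:
  [B → n . B (] has the dot before B: add [B → . C], [B → . n B (], [B → . ( ( c]
  [B → . C] has the dot before C: add [C → . c ( (], [C → . (], [C → . B c]

GOTO = { [B → . ( ( c], [B → . C], [B → . n B (], [B → n . B (], [C → . (], [C → . B c], [C → . c ( (] }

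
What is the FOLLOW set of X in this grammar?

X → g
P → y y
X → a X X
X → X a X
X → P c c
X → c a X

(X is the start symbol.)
X is the start symbol, so $ ∈ FOLLOW(X).
In X → a X X: X is followed by X, add FIRST(X) \ {ε} = { 'a', 'c', 'g', 'y' }
In X → a X X: X is at the end; this adds FOLLOW(X) to itself — nothing new
In X → X a X: X is followed by a X, add FIRST(a X) \ {ε} = { 'a' }
In X → X a X: X is at the end; this adds FOLLOW(X) to itself — nothing new
In X → c a X: X is at the end; this adds FOLLOW(X) to itself — nothing new

Taking the union: FOLLOW(X) = { $, 'a', 'c', 'g', 'y' }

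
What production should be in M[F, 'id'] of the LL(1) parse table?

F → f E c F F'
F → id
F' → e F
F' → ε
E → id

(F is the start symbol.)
F → id

To find M[F, 'id'], we find productions for F where 'id' is in the predict set (PREDICT(N → α) = (FIRST(α) \ {ε}) ∪ (FOLLOW(N) if α ⇒* ε)).

F → f E c F F': PREDICT = { 'f' }
F → id: PREDICT = { 'id' }
  'id' is in predict set, so this production goes in M[F, 'id']

M[F, 'id'] = F → id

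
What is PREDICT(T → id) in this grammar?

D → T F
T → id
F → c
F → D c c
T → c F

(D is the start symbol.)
PREDICT(T → id) = (FIRST(RHS) \ {ε}) ∪ (FOLLOW(T) if ε ∈ FIRST(RHS), i.e. RHS ⇒* ε)
FIRST(id) = { 'id' }
ε ∉ FIRST(id), so FOLLOW(T) is not added.
PREDICT(T → id) = { 'id' }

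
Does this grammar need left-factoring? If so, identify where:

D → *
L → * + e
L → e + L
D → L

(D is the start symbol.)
Left-factoring is needed when two productions for the same non-terminal
share a common prefix on the right-hand side.

Productions for D:
  D → *
  D → L
Productions for L:
  L → * + e
  L → e + L

No common prefixes found.

Answer: No, left-factoring is not needed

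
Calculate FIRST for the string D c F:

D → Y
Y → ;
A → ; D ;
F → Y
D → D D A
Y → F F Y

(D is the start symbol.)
FIRST sets of the non-terminals involved (from the grammar, by fixed-point iteration):
  FIRST(D) = { ';' }

To compute FIRST(D c F), process the symbols left to right:
Symbol D is a non-terminal. Add FIRST(D) \ {ε} = { ';' }
D is not nullable (ε ∉ FIRST(D)), so stop here.
FIRST(D c F) = { ';' }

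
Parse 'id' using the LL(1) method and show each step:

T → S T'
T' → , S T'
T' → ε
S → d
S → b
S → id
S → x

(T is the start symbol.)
LL(1) parsing maintains a stack (initially the start symbol over $) and the input. At each step: if the stack top is a terminal, match it against the current input token; if it is a non-terminal N, replace it with the RHS of M[N, lookahead] (the unique production whose predict set contains the lookahead).

Stack is shown with the top on the left.

Stack    Input  Action
----------------------
T $      id $   output T → S T'
S T' $   id $   output S → id
id T' $  id $   match 'id'
T' $     $      output T' → ε
$        $      accept

The string is accepted.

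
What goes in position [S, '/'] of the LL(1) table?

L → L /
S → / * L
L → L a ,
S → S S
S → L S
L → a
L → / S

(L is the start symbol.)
To find M[S, '/'], we find productions for S where '/' is in the predict set (PREDICT(N → α) = (FIRST(α) \ {ε}) ∪ (FOLLOW(N) if α ⇒* ε)).

Relevant sets:
  FIRST(S) = { '/', 'a' }
  FIRST(L) = { '/', 'a' }

S → / * L: PREDICT = { '/' }
  '/' is in predict set, so this production goes in M[S, '/']
S → S S: PREDICT = { '/', 'a' }
  '/' is in predict set, so this production goes in M[S, '/']
S → L S: PREDICT = { '/', 'a' }
  '/' is in predict set, so this production goes in M[S, '/']

M[S, '/'] = S → / * L, S → S S, S → L S  (a multiply-defined cell — the grammar is not LL(1))

Answer: S → / * L, S → S S, S → L S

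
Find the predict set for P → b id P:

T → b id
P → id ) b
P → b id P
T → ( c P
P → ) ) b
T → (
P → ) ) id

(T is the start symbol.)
{ 'b' }

PREDICT(P → b id P) = (FIRST(RHS) \ {ε}) ∪ (FOLLOW(P) if ε ∈ FIRST(RHS), i.e. RHS ⇒* ε)
FIRST(b id P) = { 'b' }
ε ∉ FIRST(b id P), so FOLLOW(P) is not added.
PREDICT(P → b id P) = { 'b' }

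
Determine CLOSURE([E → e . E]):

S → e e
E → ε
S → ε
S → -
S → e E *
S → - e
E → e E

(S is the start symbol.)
{ [E → . e E], [E → .], [E → e . E] }

Start with: [E → e . E]
  [E → e . E] has the dot before E: add [E → .], [E → . e E]
No further items can be added.

CLOSURE = { [E → . e E], [E → .], [E → e . E] }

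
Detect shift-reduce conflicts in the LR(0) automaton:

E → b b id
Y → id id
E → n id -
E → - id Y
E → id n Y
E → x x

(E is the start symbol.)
No shift-reduce conflicts

A shift-reduce conflict occurs when an LR(0) state has both:
  - a complete (reduce) item [A → α .] (dot at the end), and
  - a shift item [B → β . c γ] (dot before a terminal).

Augment with E' → E and build the canonical LR(0) collection (I0 = CLOSURE({[E' → . E]}), then GOTO on every symbol after a dot until no new states appear). It has 18 states:
  I0: { [E → . - id Y], [E → . b b id], [E → . id n Y], [E → . n id -], [E → . x x], [E' → . E] }  — shift
  I1: { [E → - . id Y] }  — shift
  I2: { [E' → E .] }  — accept
  I3: { [E → b . b id] }  — shift
  I4: { [E → id . n Y] }  — shift
  I5: { [E → n . id -] }  — shift
  I6: { [E → x . x] }  — shift
  I7: { [E → x x .] }  — reduce
  I8: { [E → n id . -] }  — shift
  I9: { [E → n id - .] }  — reduce
  I10: { [E → id n . Y], [Y → . id id] }  — shift
  I11: { [E → id n Y .] }  — reduce
  I12: { [Y → id . id] }  — shift
  I13: { [Y → id id .] }  — reduce
  I14: { [E → b b . id] }  — shift
  I15: { [E → b b id .] }  — reduce
  I16: { [E → - id . Y], [Y → . id id] }  — shift
  I17: { [E → - id Y .] }  — reduce

No state contains both a complete item and a shift item.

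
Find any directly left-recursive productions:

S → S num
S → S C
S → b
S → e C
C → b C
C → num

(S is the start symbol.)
Direct left recursion occurs when N → N α for some non-terminal N (the right-hand side begins with the left-hand side itself).

S → S num: LEFT RECURSIVE (starts with S)
S → S C: LEFT RECURSIVE (starts with S)
S → b: starts with b
S → e C: starts with e
C → b C: starts with b
C → num: starts with num

The grammar has direct left recursion on: S.

Answer: Yes, S is left-recursive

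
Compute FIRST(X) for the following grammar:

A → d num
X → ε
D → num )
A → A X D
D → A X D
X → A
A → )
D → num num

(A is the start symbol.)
FIRST sets of the other non-terminals involved (by the same procedure, iterated to a fixed point):
  FIRST(A) = { ')', 'd' }

From X → ε:
  - ε-production, so ε ∈ FIRST(X)
From X → A:
  - A is a non-terminal: add FIRST(A) \ {ε} = { ')', 'd' }
    A is not nullable, so stop

Collecting: FIRST(X) = { ')', 'd', ε }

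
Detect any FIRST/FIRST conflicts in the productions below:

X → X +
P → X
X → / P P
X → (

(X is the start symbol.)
Yes. X → X '+' / X → '/' P P on { '/' }; X → X '+' / X → '(' on { '(' }

A FIRST/FIRST conflict occurs when two productions N → α and N → β for the same non-terminal have FIRST(α) ∩ FIRST(β) ≠ ∅ (with ε ∈ FIRST of a nullable right-hand side, so two nullable alternatives also conflict).

FIRST sets of the non-terminals at (or reachable through a nullable prefix from) the front of some alternative:
  FIRST(X) = { '(', '/' }

Productions for X:
  X → X +: FIRST = { '(', '/' }
  X → / P P: FIRST = { '/' }
  X → (: FIRST = { '(' }
P has only one production, so no FIRST/FIRST conflict is possible there.

Conflict for X: X → X + and X → / P P
  Overlap: { '/' }
Conflict for X: X → X + and X → (
  Overlap: { '(' }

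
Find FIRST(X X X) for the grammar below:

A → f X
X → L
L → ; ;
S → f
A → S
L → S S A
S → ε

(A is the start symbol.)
FIRST sets of the non-terminals involved (from the grammar, by fixed-point iteration):
  FIRST(X) = { ';', 'f', ε }

To compute FIRST(X X X), process the symbols left to right:
Symbol X is a non-terminal. Add FIRST(X) \ {ε} = { ';', 'f' }
X is nullable (ε ∈ FIRST(X)), continue to the next symbol.
Symbol X is a non-terminal. Add FIRST(X) \ {ε} = { ';', 'f' }
X is nullable (ε ∈ FIRST(X)), continue to the next symbol.
Symbol X is a non-terminal. Add FIRST(X) \ {ε} = { ';', 'f' }
X is nullable (ε ∈ FIRST(X)), continue to the next symbol.
All symbols are nullable, so ε is in the result.
FIRST(X X X) = { ';', 'f', ε }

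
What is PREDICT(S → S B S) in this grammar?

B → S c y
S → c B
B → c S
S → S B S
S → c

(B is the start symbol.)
PREDICT(S → S B S) = (FIRST(RHS) \ {ε}) ∪ (FOLLOW(S) if ε ∈ FIRST(RHS), i.e. RHS ⇒* ε)
FIRST(S) = { 'c' }
FIRST(S B S) = { 'c' }
ε ∉ FIRST(S B S), so FOLLOW(S) is not added.
PREDICT(S → S B S) = { 'c' }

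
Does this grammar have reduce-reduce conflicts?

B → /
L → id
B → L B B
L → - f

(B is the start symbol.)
A reduce-reduce conflict occurs when an LR(0) state has two complete items [A → α .] and [B → β .] — both call for a reduction, and with no lookahead the parser cannot choose between them.

Augment with B' → B and build the canonical LR(0) collection (I0 = CLOSURE({[B' → . B]}), then GOTO on every symbol after a dot until no new states appear). It has 9 states:
  I0: { [B → . /], [B → . L B B], [B' → . B], [L → . - f], [L → . id] }  — shift
  I1: { [L → - . f] }  — shift
  I2: { [B → / .] }  — reduce
  I3: { [B' → B .] }  — accept
  I4: { [B → . /], [B → . L B B], [B → L . B B], [L → . - f], [L → . id] }  — shift
  I5: { [L → id .] }  — reduce
  I6: { [B → . /], [B → . L B B], [B → L B . B], [L → . - f], [L → . id] }  — shift
  I7: { [B → L B B .] }  — reduce
  I8: { [L → - f .] }  — reduce

No state contains more than one complete item.

Answer: No reduce-reduce conflicts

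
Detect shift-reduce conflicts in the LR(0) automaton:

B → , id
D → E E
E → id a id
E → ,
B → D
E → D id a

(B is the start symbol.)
Yes — I1: [E → , .] vs [B → , . id]; I3: [B → D .] vs [E → D . id a]; I10: [D → E E .] vs [E → . ,]

A shift-reduce conflict occurs when an LR(0) state has both:
  - a complete (reduce) item [A → α .] (dot at the end), and
  - a shift item [B → β . c γ] (dot before a terminal).

Augment with B' → B and build the canonical LR(0) collection (I0 = CLOSURE({[B' → . B]}), then GOTO on every symbol after a dot until no new states appear). It has 14 states:
  I0: { [B → . , id], [B → . D], [B' → . B], [D → . E E], [E → . ,], [E → . D id a], [E → . id a id] }  — shift
  I1: { [B → , . id], [E → , .] }  — shift, reduce
  I2: { [B' → B .] }  — accept
  I3: { [B → D .], [E → D . id a] }  — shift, reduce
  I4: { [D → . E E], [D → E . E], [E → . ,], [E → . D id a], [E → . id a id] }  — shift
  I5: { [E → id . a id] }  — shift
  I6: { [E → id a . id] }  — shift
  I7: { [E → id a id .] }  — reduce
  I8: { [E → , .] }  — reduce
  I9: { [E → D . id a] }  — shift
  I10: { [D → . E E], [D → E . E], [D → E E .], [E → . ,], [E → . D id a], [E → . id a id] }  — shift, reduce
  I11: { [E → D id . a] }  — shift
  I12: { [E → D id a .] }  — reduce
  I13: { [B → , id .] }  — reduce

I1 contains reduce item [E → , .] and shift item [B → , . id] — shift-reduce conflict.
I3 contains reduce item [B → D .] and shift item [E → D . id a] — shift-reduce conflict.
I10 contains reduce item [D → E E .] and shift items [E → . ,], [E → . id a id] — shift-reduce conflict.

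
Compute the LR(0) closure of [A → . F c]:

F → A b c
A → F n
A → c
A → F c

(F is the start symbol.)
{ [A → . F c], [A → . F n], [A → . c], [F → . A b c] }

Start with: [A → . F c]
  [A → . F c] has the dot before F: add [F → . A b c]
  [F → . A b c] has the dot before A: add [A → . F n], [A → . c]
No further items can be added.

CLOSURE = { [A → . F c], [A → . F n], [A → . c], [F → . A b c] }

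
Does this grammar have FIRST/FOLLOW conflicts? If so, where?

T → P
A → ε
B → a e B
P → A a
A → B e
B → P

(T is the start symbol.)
Yes. A → B e with FOLLOW(A) on { 'a' }

A FIRST/FOLLOW conflict occurs when a non-terminal N has a nullable alternative N → β (β ⇒* ε) and another alternative N → α with FIRST(α) ∩ FOLLOW(N) ≠ ∅: on such a lookahead the parser cannot decide between expanding α and letting N vanish via β.

Nullable non-terminals: A.
FIRST sets used below: FIRST(B) = { 'a' }

A: nullable alternative(s) A → ε; FOLLOW(A) = { 'a' }
  A → ε: FIRST \ {ε} = { } — this is the only nullable alternative, skip
  A → B e: FIRST \ {ε} = { 'a' } — overlaps FOLLOW(A) on { 'a' }: CONFLICT

B, P, T have no nullable alternative, so no FIRST/FOLLOW check is needed there.

So the grammar has 1 FIRST/FOLLOW conflict (marked CONFLICT above).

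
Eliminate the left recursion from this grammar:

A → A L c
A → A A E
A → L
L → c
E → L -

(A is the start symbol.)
A is directly left-recursive. The standard transformation for
  A → A α₁ | ... | A α_m | β₁ | ... | β_n
is
  A  → β₁ A' | ... | β_n A'
  A' → α₁ A' | ... | α_m A' | ε

A → L becomes A → L A'
A → A L c becomes A' → L c A'
A → A A E becomes A' → A E A'
Add A' → ε

Productions for other non-terminals are unchanged:
  L → c
  E → L -

Resulting grammar:
A → L A'
A' → L c A'
A' → A E A'
A' → ε
L → c
E → L -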